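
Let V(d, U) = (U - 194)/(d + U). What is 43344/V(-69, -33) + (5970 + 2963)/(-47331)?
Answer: 209252488337/10744137 ≈ 19476.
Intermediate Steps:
V(d, U) = (-194 + U)/(U + d)
43344/V(-69, -33) + (5970 + 2963)/(-47331) = 43344/(((-194 - 33)/(-33 - 69))) + (5970 + 2963)/(-47331) = 43344/((-227/(-102))) + 8933*(-1/47331) = 43344/((-1/102*(-227))) - 8933/47331 = 43344/(227/102) - 8933/47331 = 43344*(102/227) - 8933/47331 = 4421088/227 - 8933/47331 = 209252488337/10744137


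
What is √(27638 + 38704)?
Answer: √66342 ≈ 257.57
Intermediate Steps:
√(27638 + 38704) = √66342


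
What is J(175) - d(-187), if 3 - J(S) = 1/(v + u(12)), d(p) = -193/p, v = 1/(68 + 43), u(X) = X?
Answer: 469787/249271 ≈ 1.8846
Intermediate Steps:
v = 1/111 ≈ 0.0090090
J(S) = 3888/1333 (J(S) = 3 - 1/(1/111 + 12) = 3 - 1/1333/111 = 3 - 1*111/1333 = 3 - 111/1333 = 3888/1333)
J(175) - d(-187) = 3888/1333 - (-193)/(-187) = 3888/1333 - (-193)*(-1)/187 = 3888/1333 - 1*193/187 = 3888/1333 - 193/187 = 469787/249271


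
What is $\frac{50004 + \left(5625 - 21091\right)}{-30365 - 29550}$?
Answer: $- \frac{34538}{59915} \approx -0.57645$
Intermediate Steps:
$\frac{50004 + \left(5625 - 21091\right)}{-30365 - 29550} = \frac{50004 + \left(5625 - 21091\right)}{-59915} = \left(50004 - 15466\right) \left(- \frac{1}{59915}\right) = 34538 \left(- \frac{1}{59915}\right) = - \frac{34538}{59915}$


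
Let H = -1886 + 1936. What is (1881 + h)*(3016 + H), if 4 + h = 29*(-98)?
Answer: -2958690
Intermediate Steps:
h = -2846 (h = -4 + 29*(-98) = -4 - 2842 = -2846)
H = 50
(1881 + h)*(3016 + H) = (1881 - 2846)*(3016 + 50) = -965*3066 = -2958690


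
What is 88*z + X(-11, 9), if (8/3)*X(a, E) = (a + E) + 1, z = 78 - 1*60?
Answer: 12669/8 ≈ 1583.6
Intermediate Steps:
z = 18 (z = 78 - 60 = 18)
X(a, E) = 3/8 + 3*E/8 + 3*a/8 (X(a, E) = 3*((a + E) + 1)/8 = 3*((E + a) + 1)/8 = 3*(1 + E + a)/8 = 3/8 + 3*E/8 + 3*a/8)
88*z + X(-11, 9) = 88*18 + (3/8 + (3/8)*9 + (3/8)*(-11)) = 1584 + (3/8 + 27/8 - 33/8) = 1584 - 3/8 = 12669/8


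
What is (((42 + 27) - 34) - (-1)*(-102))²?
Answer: 4489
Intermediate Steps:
(((42 + 27) - 34) - (-1)*(-102))² = ((69 - 34) - 1*102)² = (35 - 102)² = (-67)² = 4489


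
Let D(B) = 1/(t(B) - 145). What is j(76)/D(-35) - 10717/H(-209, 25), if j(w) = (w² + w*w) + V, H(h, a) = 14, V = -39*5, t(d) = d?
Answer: -4090051/2 ≈ -2.0450e+6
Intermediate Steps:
V = -195
D(B) = 1/(-145 + B) (D(B) = 1/(B - 145) = 1/(-145 + B))
j(w) = -195 + 2*w² (j(w) = (w² + w*w) - 195 = (w² + w²) - 195 = 2*w² - 195 = -195 + 2*w²)
j(76)/D(-35) - 10717/H(-209, 25) = (-195 + 2*76²)/(1/(-145 - 35)) - 10717/14 = (-195 + 2*5776)/(1/(-180)) - 10717*1/14 = (-195 + 11552)/(-1/180) - 1531/2 = 11357*(-180) - 1531/2 = -2044260 - 1531/2 = -4090051/2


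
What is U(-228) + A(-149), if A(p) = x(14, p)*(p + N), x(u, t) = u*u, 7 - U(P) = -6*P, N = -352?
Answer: -99557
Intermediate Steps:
U(P) = 7 + 6*P (U(P) = 7 - (-6)*P = 7 + 6*P)
x(u, t) = u²
A(p) = -68992 + 196*p (A(p) = 14²*(p - 352) = 196*(-352 + p) = -68992 + 196*p)
U(-228) + A(-149) = (7 + 6*(-228)) + (-68992 + 196*(-149)) = (7 - 1368) + (-68992 - 29204) = -1361 - 98196 = -99557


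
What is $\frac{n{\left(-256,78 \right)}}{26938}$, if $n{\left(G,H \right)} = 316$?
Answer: $\frac{158}{13469} \approx 0.011731$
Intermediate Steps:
$\frac{n{\left(-256,78 \right)}}{26938} = \frac{316}{26938} = 316 \cdot \frac{1}{26938} = \frac{158}{13469}$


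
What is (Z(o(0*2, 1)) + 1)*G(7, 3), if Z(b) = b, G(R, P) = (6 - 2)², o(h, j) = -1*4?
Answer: -48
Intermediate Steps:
o(h, j) = -4
G(R, P) = 16 (G(R, P) = 4² = 16)
(Z(o(0*2, 1)) + 1)*G(7, 3) = (-4 + 1)*16 = -3*16 = -48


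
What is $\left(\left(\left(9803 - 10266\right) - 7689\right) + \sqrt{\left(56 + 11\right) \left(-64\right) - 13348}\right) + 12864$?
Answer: $4712 + 2 i \sqrt{4409} \approx 4712.0 + 132.8 i$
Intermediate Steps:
$\left(\left(\left(9803 - 10266\right) - 7689\right) + \sqrt{\left(56 + 11\right) \left(-64\right) - 13348}\right) + 12864 = \left(\left(-463 - 7689\right) + \sqrt{67 \left(-64\right) - 13348}\right) + 12864 = \left(-8152 + \sqrt{-4288 - 13348}\right) + 12864 = \left(-8152 + \sqrt{-17636}\right) + 12864 = \left(-8152 + 2 i \sqrt{4409}\right) + 12864 = 4712 + 2 i \sqrt{4409}$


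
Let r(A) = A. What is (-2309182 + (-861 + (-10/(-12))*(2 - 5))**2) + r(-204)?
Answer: -6255015/4 ≈ -1.5638e+6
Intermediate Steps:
(-2309182 + (-861 + (-10/(-12))*(2 - 5))**2) + r(-204) = (-2309182 + (-861 + (-10/(-12))*(2 - 5))**2) - 204 = (-2309182 + (-861 - 10*(-1/12)*(-3))**2) - 204 = (-2309182 + (-861 + (5/6)*(-3))**2) - 204 = (-2309182 + (-861 - 5/2)**2) - 204 = (-2309182 + (-1727/2)**2) - 204 = (-2309182 + 2982529/4) - 204 = -6254199/4 - 204 = -6255015/4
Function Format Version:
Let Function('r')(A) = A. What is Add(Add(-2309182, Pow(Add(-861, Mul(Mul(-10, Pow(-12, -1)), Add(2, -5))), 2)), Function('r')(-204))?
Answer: Rational(-6255015, 4) ≈ -1.5638e+6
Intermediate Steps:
Add(Add(-2309182, Pow(Add(-861, Mul(Mul(-10, Pow(-12, -1)), Add(2, -5))), 2)), Function('r')(-204)) = Add(Add(-2309182, Pow(Add(-861, Mul(Mul(-10, Pow(-12, -1)), Add(2, -5))), 2)), -204) = Add(Add(-2309182, Pow(Add(-861, Mul(Mul(-10, Rational(-1, 12)), -3)), 2)), -204) = Add(Add(-2309182, Pow(Add(-861, Mul(Rational(5, 6), -3)), 2)), -204) = Add(Add(-2309182, Pow(Add(-861, Rational(-5, 2)), 2)), -204) = Add(Add(-2309182, Pow(Rational(-1727, 2), 2)), -204) = Add(Add(-2309182, Rational(2982529, 4)), -204) = Add(Rational(-6254199, 4), -204) = Rational(-6255015, 4)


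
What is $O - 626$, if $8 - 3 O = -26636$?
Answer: $\frac{24766}{3} \approx 8255.3$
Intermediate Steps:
$O = \frac{26644}{3}$ ($O = \frac{8}{3} - - \frac{26636}{3} = \frac{8}{3} + \frac{26636}{3} = \frac{26644}{3} \approx 8881.3$)
$O - 626 = \frac{26644}{3} - 626 = \frac{24766}{3}$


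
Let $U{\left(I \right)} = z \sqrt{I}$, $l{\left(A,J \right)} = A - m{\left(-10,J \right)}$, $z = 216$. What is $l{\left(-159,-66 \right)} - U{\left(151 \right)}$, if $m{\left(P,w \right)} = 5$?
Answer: $-164 - 216 \sqrt{151} \approx -2818.3$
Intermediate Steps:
$l{\left(A,J \right)} = -5 + A$ ($l{\left(A,J \right)} = A - 5 = -5 + A$)
$U{\left(I \right)} = 216 \sqrt{I}$
$l{\left(-159,-66 \right)} - U{\left(151 \right)} = \left(-5 - 159\right) - 216 \sqrt{151} = -164 - 216 \sqrt{151}$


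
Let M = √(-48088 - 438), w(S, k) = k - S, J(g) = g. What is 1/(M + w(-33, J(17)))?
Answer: 25/25513 - I*√48526/51026 ≈ 0.00097989 - 0.0043171*I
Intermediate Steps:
M = I*√48526 (M = √(-48526) = I*√48526 ≈ 220.29*I)
1/(M + w(-33, J(17))) = 1/(I*√48526 + (17 - 1*(-33))) = 1/(I*√48526 + (17 + 33)) = 1/(I*√48526 + 50) = 1/(50 + I*√48526)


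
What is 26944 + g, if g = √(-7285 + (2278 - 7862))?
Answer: 26944 + I*√12869 ≈ 26944.0 + 113.44*I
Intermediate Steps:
g = I*√12869 (g = √(-7285 - 5584) = √(-12869) = I*√12869 ≈ 113.44*I)
26944 + g = 26944 + I*√12869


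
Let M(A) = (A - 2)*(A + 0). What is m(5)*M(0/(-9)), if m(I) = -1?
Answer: 0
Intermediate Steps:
M(A) = A*(-2 + A) (M(A) = (-2 + A)*A = A*(-2 + A))
m(5)*M(0/(-9)) = -0/(-9)*(-2 + 0/(-9)) = -0*(-1/9)*(-2 + 0*(-1/9)) = -0*(-2 + 0) = -0*(-2) = -1*0 = 0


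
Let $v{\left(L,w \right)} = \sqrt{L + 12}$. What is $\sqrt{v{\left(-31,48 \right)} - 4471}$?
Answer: $\sqrt{-4471 + i \sqrt{19}} \approx 0.0326 + 66.865 i$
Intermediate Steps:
$v{\left(L,w \right)} = \sqrt{12 + L}$
$\sqrt{v{\left(-31,48 \right)} - 4471} = \sqrt{\sqrt{12 - 31} - 4471} = \sqrt{\sqrt{-19} - 4471} = \sqrt{i \sqrt{19} - 4471} = \sqrt{-4471 + i \sqrt{19}}$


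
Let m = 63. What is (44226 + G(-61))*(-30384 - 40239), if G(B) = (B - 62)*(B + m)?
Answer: -3105999540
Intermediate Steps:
G(B) = (-62 + B)*(63 + B) (G(B) = (B - 62)*(B + 63) = (-62 + B)*(63 + B))
(44226 + G(-61))*(-30384 - 40239) = (44226 + (-3906 - 61 + (-61)²))*(-30384 - 40239) = (44226 + (-3906 - 61 + 3721))*(-70623) = (44226 - 246)*(-70623) = 43980*(-70623) = -3105999540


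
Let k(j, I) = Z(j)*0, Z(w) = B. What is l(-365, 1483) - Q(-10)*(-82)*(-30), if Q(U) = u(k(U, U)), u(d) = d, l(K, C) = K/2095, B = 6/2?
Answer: -73/419 ≈ -0.17422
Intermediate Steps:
B = 3 (B = 6*(½) = 3)
l(K, C) = K/2095 (l(K, C) = K*(1/2095) = K/2095)
Z(w) = 3
k(j, I) = 0 (k(j, I) = 3*0 = 0)
Q(U) = 0
l(-365, 1483) - Q(-10)*(-82)*(-30) = (1/2095)*(-365) - 0*(-82)*(-30) = -73/419 - 0*(-30) = -73/419 - 1*0 = -73/419 + 0 = -73/419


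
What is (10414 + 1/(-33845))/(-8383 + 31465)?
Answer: 352461829/781210290 ≈ 0.45117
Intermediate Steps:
(10414 + 1/(-33845))/(-8383 + 31465) = (10414 - 1/33845)/23082 = (352461829/33845)*(1/23082) = 352461829/781210290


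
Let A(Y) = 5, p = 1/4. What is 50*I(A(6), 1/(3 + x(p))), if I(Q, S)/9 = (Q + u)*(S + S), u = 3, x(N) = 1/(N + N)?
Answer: 1440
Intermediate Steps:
p = ¼ ≈ 0.25000
x(N) = 1/(2*N)
I(Q, S) = 18*S*(3 + Q) (I(Q, S) = 9*((Q + 3)*(S + S)) = 9*((3 + Q)*(2*S)) = 9*(2*S*(3 + Q)) = 18*S*(3 + Q))
50*I(A(6), 1/(3 + x(p))) = 50*(18*(3 + 5)/(3 + 1/(2*(¼)))) = 50*(18*8/(3 + (½)*4)) = 50*(18*8/(3 + 2)) = 50*(18*8/5) = 50*(18*(⅕)*8) = 50*(144/5) = 1440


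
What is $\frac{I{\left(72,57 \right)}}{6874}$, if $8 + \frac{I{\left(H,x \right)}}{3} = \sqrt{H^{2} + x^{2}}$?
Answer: $- \frac{12}{3437} + \frac{9 \sqrt{937}}{6874} \approx 0.036586$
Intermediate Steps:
$I{\left(H,x \right)} = -24 + 3 \sqrt{H^{2} + x^{2}}$
$\frac{I{\left(72,57 \right)}}{6874} = \frac{-24 + 3 \sqrt{72^{2} + 57^{2}}}{6874} = \left(-24 + 3 \sqrt{5184 + 3249}\right) \frac{1}{6874} = \left(-24 + 3 \sqrt{8433}\right) \frac{1}{6874} = \left(-24 + 3 \cdot 3 \sqrt{937}\right) \frac{1}{6874} = \left(-24 + 9 \sqrt{937}\right) \frac{1}{6874} = - \frac{12}{3437} + \frac{9 \sqrt{937}}{6874}$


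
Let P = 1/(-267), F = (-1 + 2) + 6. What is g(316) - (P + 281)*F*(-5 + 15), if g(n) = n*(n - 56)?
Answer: 16684900/267 ≈ 62490.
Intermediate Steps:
F = 7 (F = 1 + 6 = 7)
P = -1/267 ≈ -0.0037453
g(n) = n*(-56 + n)
g(316) - (P + 281)*F*(-5 + 15) = 316*(-56 + 316) - (-1/267 + 281)*7*(-5 + 15) = 316*260 - 75026*7*10/267 = 82160 - 75026*70/267 = 82160 - 1*5251820/267 = 82160 - 5251820/267 = 16684900/267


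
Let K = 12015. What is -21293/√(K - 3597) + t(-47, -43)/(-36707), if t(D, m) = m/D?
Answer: -43/1725229 - 21293*√8418/8418 ≈ -232.08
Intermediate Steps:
-21293/√(K - 3597) + t(-47, -43)/(-36707) = -21293/√(12015 - 3597) - 43/(-47)/(-36707) = -21293*√8418/8418 - 43*(-1/47)*(-1/36707) = -21293*√8418/8418 + (43/47)*(-1/36707) = -21293*√8418/8418 - 43/1725229 = -43/1725229 - 21293*√8418/8418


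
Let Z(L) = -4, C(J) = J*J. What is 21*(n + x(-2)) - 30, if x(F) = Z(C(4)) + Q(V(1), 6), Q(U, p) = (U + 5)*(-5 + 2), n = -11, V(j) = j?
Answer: -723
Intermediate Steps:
C(J) = J²
Q(U, p) = -15 - 3*U (Q(U, p) = (5 + U)*(-3) = -15 - 3*U)
x(F) = -22 (x(F) = -4 + (-15 - 3*1) = -4 + (-15 - 3) = -4 - 18 = -22)
21*(n + x(-2)) - 30 = 21*(-11 - 22) - 30 = 21*(-33) - 30 = -693 - 30 = -723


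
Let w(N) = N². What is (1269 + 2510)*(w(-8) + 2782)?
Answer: 10755034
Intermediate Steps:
(1269 + 2510)*(w(-8) + 2782) = (1269 + 2510)*((-8)² + 2782) = 3779*(64 + 2782) = 3779*2846 = 10755034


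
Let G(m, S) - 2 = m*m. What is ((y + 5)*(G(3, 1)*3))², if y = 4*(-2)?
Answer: 9801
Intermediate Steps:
y = -8
G(m, S) = 2 + m² (G(m, S) = 2 + m*m = 2 + m²)
((y + 5)*(G(3, 1)*3))² = ((-8 + 5)*((2 + 3²)*3))² = (-3*(2 + 9)*3)² = (-33*3)² = (-3*33)² = (-99)² = 9801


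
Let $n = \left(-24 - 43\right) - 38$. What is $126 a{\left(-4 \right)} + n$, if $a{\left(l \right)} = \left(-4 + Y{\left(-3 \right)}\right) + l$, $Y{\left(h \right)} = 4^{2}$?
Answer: $903$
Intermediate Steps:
$Y{\left(h \right)} = 16$
$n = -105$ ($n = -67 - 38 = -105$)
$a{\left(l \right)} = 12 + l$ ($a{\left(l \right)} = \left(-4 + 16\right) + l = 12 + l$)
$126 a{\left(-4 \right)} + n = 126 \left(12 - 4\right) - 105 = 126 \cdot 8 - 105 = 1008 - 105 = 903$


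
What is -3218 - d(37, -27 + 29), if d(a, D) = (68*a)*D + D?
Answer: -8252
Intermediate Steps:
d(a, D) = D + 68*D*a (d(a, D) = 68*D*a + D = D + 68*D*a)
-3218 - d(37, -27 + 29) = -3218 - (-27 + 29)*(1 + 68*37) = -3218 - 2*(1 + 2516) = -3218 - 2*2517 = -3218 - 1*5034 = -3218 - 5034 = -8252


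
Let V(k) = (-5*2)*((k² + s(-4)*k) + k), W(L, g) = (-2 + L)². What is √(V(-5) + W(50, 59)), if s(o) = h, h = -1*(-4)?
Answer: 48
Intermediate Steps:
h = 4
s(o) = 4
V(k) = -50*k - 10*k² (V(k) = (-5*2)*((k² + 4*k) + k) = -10*(k² + 5*k) = -50*k - 10*k²)
√(V(-5) + W(50, 59)) = √(-10*(-5)*(5 - 5) + (-2 + 50)²) = √(-10*(-5)*0 + 48²) = √(0 + 2304) = √2304 = 48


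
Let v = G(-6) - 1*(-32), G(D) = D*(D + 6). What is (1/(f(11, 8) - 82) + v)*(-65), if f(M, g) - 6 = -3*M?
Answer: -226655/109 ≈ -2079.4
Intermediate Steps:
f(M, g) = 6 - 3*M
G(D) = D*(6 + D)
v = 32 (v = -6*(6 - 6) - 1*(-32) = -6*0 + 32 = 0 + 32 = 32)
(1/(f(11, 8) - 82) + v)*(-65) = (1/((6 - 3*11) - 82) + 32)*(-65) = (1/((6 - 33) - 82) + 32)*(-65) = (1/(-27 - 82) + 32)*(-65) = (1/(-109) + 32)*(-65) = (-1/109 + 32)*(-65) = (3487/109)*(-65) = -226655/109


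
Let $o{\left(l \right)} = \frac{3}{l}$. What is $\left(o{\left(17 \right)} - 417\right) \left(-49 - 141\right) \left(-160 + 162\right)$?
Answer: $\frac{2692680}{17} \approx 1.5839 \cdot 10^{5}$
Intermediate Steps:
$\left(o{\left(17 \right)} - 417\right) \left(-49 - 141\right) \left(-160 + 162\right) = \left(\frac{3}{17} - 417\right) \left(-49 - 141\right) \left(-160 + 162\right) = \left(3 \cdot \frac{1}{17} - 417\right) \left(\left(-190\right) 2\right) = \left(\frac{3}{17} - 417\right) \left(-380\right) = \left(- \frac{7086}{17}\right) \left(-380\right) = \frac{2692680}{17}$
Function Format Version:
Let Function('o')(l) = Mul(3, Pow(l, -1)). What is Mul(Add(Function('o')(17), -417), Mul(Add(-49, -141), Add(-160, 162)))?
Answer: Rational(2692680, 17) ≈ 1.5839e+5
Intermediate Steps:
Mul(Add(Function('o')(17), -417), Mul(Add(-49, -141), Add(-160, 162))) = Mul(Add(Mul(3, Pow(17, -1)), -417), Mul(Add(-49, -141), Add(-160, 162))) = Mul(Add(Mul(3, Rational(1, 17)), -417), Mul(-190, 2)) = Mul(Add(Rational(3, 17), -417), -380) = Mul(Rational(-7086, 17), -380) = Rational(2692680, 17)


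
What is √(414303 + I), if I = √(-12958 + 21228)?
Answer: √(414303 + √8270) ≈ 643.73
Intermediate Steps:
I = √8270 ≈ 90.940
√(414303 + I) = √(414303 + √8270)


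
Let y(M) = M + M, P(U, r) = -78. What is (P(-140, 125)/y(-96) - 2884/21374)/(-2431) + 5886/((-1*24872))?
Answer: -611963878551/2584707890336 ≈ -0.23676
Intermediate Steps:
y(M) = 2*M
(P(-140, 125)/y(-96) - 2884/21374)/(-2431) + 5886/((-1*24872)) = (-78/(2*(-96)) - 2884/21374)/(-2431) + 5886/((-1*24872)) = (-78/(-192) - 2884*1/21374)*(-1/2431) + 5886/(-24872) = (-78*(-1/192) - 1442/10687)*(-1/2431) + 5886*(-1/24872) = (13/32 - 1442/10687)*(-1/2431) - 2943/12436 = (92787/341984)*(-1/2431) - 2943/12436 = -92787/831363104 - 2943/12436 = -611963878551/2584707890336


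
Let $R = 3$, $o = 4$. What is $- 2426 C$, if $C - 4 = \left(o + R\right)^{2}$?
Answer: $-128578$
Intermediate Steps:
$C = 53$ ($C = 4 + \left(4 + 3\right)^{2} = 4 + 7^{2} = 4 + 49 = 53$)
$- 2426 C = \left(-2426\right) 53 = -128578$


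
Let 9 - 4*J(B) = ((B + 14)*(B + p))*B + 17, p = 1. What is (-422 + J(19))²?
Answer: 12666481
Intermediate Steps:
J(B) = -2 - B*(1 + B)*(14 + B)/4 (J(B) = 9/4 - (((B + 14)*(B + 1))*B + 17)/4 = 9/4 - (((14 + B)*(1 + B))*B + 17)/4 = 9/4 - (((1 + B)*(14 + B))*B + 17)/4 = 9/4 - (B*(1 + B)*(14 + B) + 17)/4 = 9/4 - (17 + B*(1 + B)*(14 + B))/4 = 9/4 + (-17/4 - B*(1 + B)*(14 + B)/4) = -2 - B*(1 + B)*(14 + B)/4)
(-422 + J(19))² = (-422 + (-2 - 15/4*19² - 7/2*19 - ¼*19³))² = (-422 + (-2 - 15/4*361 - 133/2 - ¼*6859))² = (-422 + (-2 - 5415/4 - 133/2 - 6859/4))² = (-422 - 3137)² = (-3559)² = 12666481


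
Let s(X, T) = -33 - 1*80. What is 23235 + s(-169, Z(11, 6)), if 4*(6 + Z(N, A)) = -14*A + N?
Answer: 23122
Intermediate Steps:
Z(N, A) = -6 - 7*A/2 + N/4 (Z(N, A) = -6 + (-14*A + N)/4 = -6 + (N - 14*A)/4 = -6 + (-7*A/2 + N/4) = -6 - 7*A/2 + N/4)
s(X, T) = -113 (s(X, T) = -33 - 80 = -113)
23235 + s(-169, Z(11, 6)) = 23235 - 113 = 23122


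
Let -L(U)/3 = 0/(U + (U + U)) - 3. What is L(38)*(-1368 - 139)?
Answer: -13563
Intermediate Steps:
L(U) = 9 (L(U) = -3*(0/(U + (U + U)) - 3) = -3*(0/(U + 2*U) - 3) = -3*(0/(3*U) - 3) = -3*((1/(3*U))*0 - 3) = -3*(0 - 3) = -3*(-3) = 9)
L(38)*(-1368 - 139) = 9*(-1368 - 139) = 9*(-1507) = -13563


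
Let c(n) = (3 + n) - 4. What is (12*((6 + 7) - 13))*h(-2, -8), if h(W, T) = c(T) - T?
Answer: 0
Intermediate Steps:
c(n) = -1 + n
h(W, T) = -1 (h(W, T) = (-1 + T) - T = -1)
(12*((6 + 7) - 13))*h(-2, -8) = (12*((6 + 7) - 13))*(-1) = (12*(13 - 13))*(-1) = (12*0)*(-1) = 0*(-1) = 0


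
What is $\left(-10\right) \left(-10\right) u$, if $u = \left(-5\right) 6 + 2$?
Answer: $-2800$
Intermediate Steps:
$u = -28$ ($u = -30 + 2 = -28$)
$\left(-10\right) \left(-10\right) u = \left(-10\right) \left(-10\right) \left(-28\right) = 100 \left(-28\right) = -2800$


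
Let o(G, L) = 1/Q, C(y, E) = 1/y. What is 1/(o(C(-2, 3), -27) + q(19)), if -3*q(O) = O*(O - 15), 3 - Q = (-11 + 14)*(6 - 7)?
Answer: -6/151 ≈ -0.039735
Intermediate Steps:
Q = 6 (Q = 3 - (-11 + 14)*(6 - 7) = 3 - 3*(-1) = 3 - 1*(-3) = 3 + 3 = 6)
q(O) = -O*(-15 + O)/3 (q(O) = -O*(O - 15)/3 = -O*(-15 + O)/3)
o(G, L) = ⅙ (o(G, L) = 1/6 = ⅙)
1/(o(C(-2, 3), -27) + q(19)) = 1/(⅙ + (⅓)*19*(15 - 1*19)) = 1/(⅙ + (⅓)*19*(15 - 19)) = 1/(⅙ + (⅓)*19*(-4)) = 1/(⅙ - 76/3) = 1/(-151/6) = -6/151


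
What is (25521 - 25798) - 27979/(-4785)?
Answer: -1297466/4785 ≈ -271.15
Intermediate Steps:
(25521 - 25798) - 27979/(-4785) = -277 - 27979*(-1/4785) = -277 + 27979/4785 = -1297466/4785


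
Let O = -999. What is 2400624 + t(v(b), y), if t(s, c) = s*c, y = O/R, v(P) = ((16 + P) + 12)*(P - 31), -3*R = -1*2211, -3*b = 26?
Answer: 1770026010/737 ≈ 2.4017e+6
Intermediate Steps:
b = -26/3 (b = -⅓*26 = -26/3 ≈ -8.6667)
R = 737 (R = -(-1)*2211/3 = -⅓*(-2211) = 737)
v(P) = (-31 + P)*(28 + P) (v(P) = (28 + P)*(-31 + P) = (-31 + P)*(28 + P))
y = -999/737 ≈ -1.3555
t(s, c) = c*s
2400624 + t(v(b), y) = 2400624 - 999*(-868 + (-26/3)² - 3*(-26/3))/737 = 2400624 - 999*(-868 + 676/9 + 26)/737 = 2400624 - 999/737*(-6902/9) = 2400624 + 766122/737 = 1770026010/737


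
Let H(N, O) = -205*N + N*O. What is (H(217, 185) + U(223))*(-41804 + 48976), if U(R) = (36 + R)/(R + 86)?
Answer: -9616224772/309 ≈ -3.1120e+7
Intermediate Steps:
U(R) = (36 + R)/(86 + R)
(H(217, 185) + U(223))*(-41804 + 48976) = (217*(-205 + 185) + (36 + 223)/(86 + 223))*(-41804 + 48976) = (217*(-20) + 259/309)*7172 = (-4340 + (1/309)*259)*7172 = (-4340 + 259/309)*7172 = -1340801/309*7172 = -9616224772/309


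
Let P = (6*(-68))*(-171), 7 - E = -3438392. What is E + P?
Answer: 3508167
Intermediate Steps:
E = 3438399 (E = 7 - 1*(-3438392) = 7 + 3438392 = 3438399)
P = 69768 (P = -408*(-171) = 69768)
E + P = 3438399 + 69768 = 3508167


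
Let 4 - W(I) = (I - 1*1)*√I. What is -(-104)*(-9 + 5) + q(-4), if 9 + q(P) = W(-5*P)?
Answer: -421 - 38*√5 ≈ -505.97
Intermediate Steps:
W(I) = 4 - √I*(-1 + I) (W(I) = 4 - (I - 1*1)*√I = 4 - (I - 1)*√I = 4 - (-1 + I)*√I = 4 - √I*(-1 + I))
q(P) = -5 + √5*√(-P) - 5*√5*(-P)^(3/2) (q(P) = -9 + (4 + √(-5*P) - (-5*P)^(3/2)) = -9 + (4 + √5*√(-P) - 5*√5*(-P)^(3/2)) = -5 + √5*√(-P) - 5*√5*(-P)^(3/2))
-(-104)*(-9 + 5) + q(-4) = -(-104)*(-9 + 5) + (-5 + √5*√(-1*(-4)) - 5*√5*(-1*(-4))^(3/2)) = -(-104)*(-4) + (-5 + √5*√4 - 5*√5*4^(3/2)) = -104*4 + (-5 + √5*2 - 5*√5*8) = -416 + (-5 + 2*√5 - 40*√5) = -416 + (-5 - 38*√5) = -421 - 38*√5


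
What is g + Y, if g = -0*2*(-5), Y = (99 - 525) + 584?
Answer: 158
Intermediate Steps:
Y = 158 (Y = -426 + 584 = 158)
g = 0 (g = -7*0*(-5) = 0*(-5) = 0)
g + Y = 0 + 158 = 158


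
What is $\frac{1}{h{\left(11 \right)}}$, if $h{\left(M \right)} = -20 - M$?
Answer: $- \frac{1}{31} \approx -0.032258$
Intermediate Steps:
$\frac{1}{h{\left(11 \right)}} = \frac{1}{-20 - 11} = \frac{1}{-31} = - \frac{1}{31}$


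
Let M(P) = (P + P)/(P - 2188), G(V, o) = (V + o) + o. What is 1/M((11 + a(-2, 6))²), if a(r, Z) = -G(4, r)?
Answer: -2067/242 ≈ -8.5413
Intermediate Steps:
G(V, o) = V + 2*o
a(r, Z) = -4 - 2*r (a(r, Z) = -(4 + 2*r) = -4 - 2*r)
M(P) = 2*P/(-2188 + P) (M(P) = (2*P)/(-2188 + P) = 2*P/(-2188 + P))
1/M((11 + a(-2, 6))²) = 1/(2*(11 + (-4 - 2*(-2)))²/(-2188 + (11 + (-4 - 2*(-2)))²)) = 1/(2*(11 + (-4 + 4))²/(-2188 + (11 + (-4 + 4))²)) = 1/(2*(11 + 0)²/(-2188 + (11 + 0)²)) = 1/(2*11²/(-2188 + 11²)) = 1/(2*121/(-2188 + 121)) = 1/(2*121/(-2067)) = 1/(2*121*(-1/2067)) = 1/(-242/2067) = -2067/242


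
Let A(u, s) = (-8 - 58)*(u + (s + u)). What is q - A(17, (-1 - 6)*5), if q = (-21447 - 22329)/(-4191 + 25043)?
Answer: -355002/5213 ≈ -68.099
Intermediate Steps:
A(u, s) = -132*u - 66*s (A(u, s) = -66*(s + 2*u) = -132*u - 66*s)
q = -10944/5213 (q = -43776/20852 = -43776*1/20852 = -10944/5213 ≈ -2.0994)
q - A(17, (-1 - 6)*5) = -10944/5213 - (-132*17 - 66*(-1 - 6)*5) = -10944/5213 - (-2244 - (-462)*5) = -10944/5213 - (-2244 - 66*(-35)) = -10944/5213 - (-2244 + 2310) = -10944/5213 - 1*66 = -10944/5213 - 66 = -355002/5213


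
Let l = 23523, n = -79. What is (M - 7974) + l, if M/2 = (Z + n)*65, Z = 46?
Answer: 11259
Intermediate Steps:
M = -4290 (M = 2*((46 - 79)*65) = 2*(-33*65) = 2*(-2145) = -4290)
(M - 7974) + l = (-4290 - 7974) + 23523 = -12264 + 23523 = 11259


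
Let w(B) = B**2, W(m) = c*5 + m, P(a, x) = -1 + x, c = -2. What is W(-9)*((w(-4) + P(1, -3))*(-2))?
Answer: 456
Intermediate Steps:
W(m) = -10 + m (W(m) = -2*5 + m = -10 + m)
W(-9)*((w(-4) + P(1, -3))*(-2)) = (-10 - 9)*(((-4)**2 + (-1 - 3))*(-2)) = -19*(16 - 4)*(-2) = -228*(-2) = -19*(-24) = 456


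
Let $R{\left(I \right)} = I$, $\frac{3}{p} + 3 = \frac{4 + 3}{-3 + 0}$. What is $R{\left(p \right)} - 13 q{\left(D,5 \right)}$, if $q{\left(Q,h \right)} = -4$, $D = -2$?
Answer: $\frac{823}{16} \approx 51.438$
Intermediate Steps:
$p = - \frac{9}{16}$ ($p = \frac{3}{-3 + \frac{4 + 3}{-3 + 0}} = \frac{3}{-3 + \frac{7}{-3}} = \frac{3}{-3 + 7 \left(- \frac{1}{3}\right)} = \frac{3}{-3 - \frac{7}{3}} = \frac{3}{- \frac{16}{3}} = 3 \left(- \frac{3}{16}\right) = - \frac{9}{16} \approx -0.5625$)
$R{\left(p \right)} - 13 q{\left(D,5 \right)} = - \frac{9}{16} - -52 = - \frac{9}{16} + 52 = \frac{823}{16}$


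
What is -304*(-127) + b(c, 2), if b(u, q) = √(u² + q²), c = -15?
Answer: 38608 + √229 ≈ 38623.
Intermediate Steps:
b(u, q) = √(q² + u²)
-304*(-127) + b(c, 2) = -304*(-127) + √(2² + (-15)²) = 38608 + √(4 + 225) = 38608 + √229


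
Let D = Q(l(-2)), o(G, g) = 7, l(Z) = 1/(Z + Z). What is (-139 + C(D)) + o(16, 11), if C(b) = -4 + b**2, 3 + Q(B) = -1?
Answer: -120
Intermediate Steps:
l(Z) = 1/(2*Z)
Q(B) = -4 (Q(B) = -3 - 1 = -4)
D = -4
(-139 + C(D)) + o(16, 11) = (-139 + (-4 + (-4)**2)) + 7 = (-139 + (-4 + 16)) + 7 = (-139 + 12) + 7 = -127 + 7 = -120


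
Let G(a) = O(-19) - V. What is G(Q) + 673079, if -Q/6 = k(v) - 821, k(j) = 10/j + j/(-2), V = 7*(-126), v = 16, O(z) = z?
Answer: 673942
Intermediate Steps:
V = -882
k(j) = 10/j - j/2 (k(j) = 10/j + j*(-½) = 10/j - j/2)
Q = 19881/4 (Q = -6*((10/16 - ½*16) - 821) = -6*((10*(1/16) - 8) - 821) = -6*((5/8 - 8) - 821) = -6*(-59/8 - 821) = -6*(-6627/8) = 19881/4 ≈ 4970.3)
G(a) = 863 (G(a) = -19 - 1*(-882) = -19 + 882 = 863)
G(Q) + 673079 = 863 + 673079 = 673942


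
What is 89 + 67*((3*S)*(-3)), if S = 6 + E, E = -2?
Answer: -2323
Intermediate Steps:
S = 4 (S = 6 - 2 = 4)
89 + 67*((3*S)*(-3)) = 89 + 67*((3*4)*(-3)) = 89 + 67*(12*(-3)) = 89 + 67*(-36) = 89 - 2412 = -2323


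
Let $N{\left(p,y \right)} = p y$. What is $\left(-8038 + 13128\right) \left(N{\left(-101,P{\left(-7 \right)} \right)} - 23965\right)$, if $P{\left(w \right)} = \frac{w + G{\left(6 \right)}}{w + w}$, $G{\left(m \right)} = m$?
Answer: $- \frac{854129995}{7} \approx -1.2202 \cdot 10^{8}$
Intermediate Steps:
$P{\left(w \right)} = \frac{6 + w}{2 w}$ ($P{\left(w \right)} = \frac{w + 6}{w + w} = \frac{6 + w}{2 w}$)
$\left(-8038 + 13128\right) \left(N{\left(-101,P{\left(-7 \right)} \right)} - 23965\right) = \left(-8038 + 13128\right) \left(- 101 \frac{6 - 7}{2 \left(-7\right)} - 23965\right) = 5090 \left(- 101 \cdot \frac{1}{2} \left(- \frac{1}{7}\right) \left(-1\right) - 23965\right) = 5090 \left(\left(-101\right) \frac{1}{14} - 23965\right) = 5090 \left(- \frac{101}{14} - 23965\right) = 5090 \left(- \frac{335611}{14}\right) = - \frac{854129995}{7}$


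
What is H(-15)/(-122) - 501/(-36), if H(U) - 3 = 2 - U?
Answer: 10067/732 ≈ 13.753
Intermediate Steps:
H(U) = 5 - U (H(U) = 3 + (2 - U) = 5 - U)
H(-15)/(-122) - 501/(-36) = (5 - 1*(-15))/(-122) - 501/(-36) = (5 + 15)*(-1/122) - 501*(-1/36) = 20*(-1/122) + 167/12 = -10/61 + 167/12 = 10067/732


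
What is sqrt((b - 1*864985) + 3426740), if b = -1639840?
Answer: 3*sqrt(102435) ≈ 960.16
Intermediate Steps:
sqrt((b - 1*864985) + 3426740) = sqrt((-1639840 - 1*864985) + 3426740) = sqrt((-1639840 - 864985) + 3426740) = sqrt(-2504825 + 3426740) = sqrt(921915) = 3*sqrt(102435)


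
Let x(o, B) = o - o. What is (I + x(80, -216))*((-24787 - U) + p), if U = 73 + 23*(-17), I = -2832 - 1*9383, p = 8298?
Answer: 197528765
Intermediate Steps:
x(o, B) = 0
I = -12215 (I = -2832 - 9383 = -12215)
U = -318 (U = 73 - 391 = -318)
(I + x(80, -216))*((-24787 - U) + p) = (-12215 + 0)*((-24787 - 1*(-318)) + 8298) = -12215*((-24787 + 318) + 8298) = -12215*(-24469 + 8298) = -12215*(-16171) = 197528765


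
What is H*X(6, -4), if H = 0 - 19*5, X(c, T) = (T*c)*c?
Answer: 13680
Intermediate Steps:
X(c, T) = T*c²
H = -95 (H = 0 - 95 = -95)
H*X(6, -4) = -(-380)*6² = -(-380)*36 = -95*(-144) = 13680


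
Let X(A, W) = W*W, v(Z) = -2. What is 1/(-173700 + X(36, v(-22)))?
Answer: -1/173696 ≈ -5.7572e-6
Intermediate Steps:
X(A, W) = W**2
1/(-173700 + X(36, v(-22))) = 1/(-173700 + (-2)**2) = 1/(-173700 + 4) = 1/(-173696) = -1/173696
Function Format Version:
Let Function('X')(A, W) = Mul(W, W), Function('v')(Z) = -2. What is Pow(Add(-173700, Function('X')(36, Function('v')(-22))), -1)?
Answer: Rational(-1, 173696) ≈ -5.7572e-6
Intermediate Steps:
Function('X')(A, W) = Pow(W, 2)
Pow(Add(-173700, Function('X')(36, Function('v')(-22))), -1) = Pow(Add(-173700, Pow(-2, 2)), -1) = Pow(Add(-173700, 4), -1) = Pow(-173696, -1) = Rational(-1, 173696)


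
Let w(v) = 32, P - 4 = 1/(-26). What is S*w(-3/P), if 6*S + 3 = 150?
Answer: 784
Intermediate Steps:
S = 49/2 (S = -1/2 + (1/6)*150 = -1/2 + 25 = 49/2 ≈ 24.500)
P = 103/26 (P = 4 + 1/(-26) = 4 - 1/26 = 103/26 ≈ 3.9615)
S*w(-3/P) = (49/2)*32 = 784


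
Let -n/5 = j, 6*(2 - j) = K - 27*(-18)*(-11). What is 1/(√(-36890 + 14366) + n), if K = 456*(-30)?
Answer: -15865/251720749 - 2*I*√5631/251720749 ≈ -6.3026e-5 - 5.9622e-7*I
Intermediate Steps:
K = -13680
j = 3173 (j = 2 - (-13680 - 27*(-18)*(-11))/6 = 2 - (-13680 + 486*(-11))/6 = 2 - (-13680 - 5346)/6 = 2 - ⅙*(-19026) = 2 + 3171 = 3173)
n = -15865 (n = -5*3173 = -15865)
1/(√(-36890 + 14366) + n) = 1/(√(-36890 + 14366) - 15865) = 1/(√(-22524) - 15865) = 1/(2*I*√5631 - 15865) = 1/(-15865 + 2*I*√5631)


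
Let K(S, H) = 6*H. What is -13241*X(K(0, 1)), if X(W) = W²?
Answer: -476676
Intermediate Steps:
-13241*X(K(0, 1)) = -13241*(6*1)² = -13241*6² = -13241*36 = -476676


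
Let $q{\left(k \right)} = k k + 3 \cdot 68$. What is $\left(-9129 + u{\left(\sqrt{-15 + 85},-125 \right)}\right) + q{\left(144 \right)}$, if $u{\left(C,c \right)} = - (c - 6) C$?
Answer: $11811 + 131 \sqrt{70} \approx 12907.0$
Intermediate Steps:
$u{\left(C,c \right)} = C \left(6 - c\right)$ ($u{\left(C,c \right)} = - (-6 + c) C = \left(6 - c\right) C = C \left(6 - c\right)$)
$q{\left(k \right)} = 204 + k^{2}$ ($q{\left(k \right)} = k^{2} + 204 = 204 + k^{2}$)
$\left(-9129 + u{\left(\sqrt{-15 + 85},-125 \right)}\right) + q{\left(144 \right)} = \left(-9129 + \sqrt{-15 + 85} \left(6 - -125\right)\right) + \left(204 + 144^{2}\right) = \left(-9129 + \sqrt{70} \left(6 + 125\right)\right) + \left(204 + 20736\right) = \left(-9129 + \sqrt{70} \cdot 131\right) + 20940 = \left(-9129 + 131 \sqrt{70}\right) + 20940 = 11811 + 131 \sqrt{70}$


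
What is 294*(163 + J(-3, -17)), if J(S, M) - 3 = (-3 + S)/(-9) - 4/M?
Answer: 834176/17 ≈ 49069.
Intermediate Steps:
J(S, M) = 10/3 - 4/M - S/9 (J(S, M) = 3 + ((-3 + S)/(-9) - 4/M) = 3 + ((-3 + S)*(-⅑) - 4/M) = 3 + ((⅓ - S/9) - 4/M) = 3 + (⅓ - 4/M - S/9) = 10/3 - 4/M - S/9)
294*(163 + J(-3, -17)) = 294*(163 + (10/3 - 4/(-17) - ⅑*(-3))) = 294*(163 + (10/3 - 4*(-1/17) + ⅓)) = 294*(163 + (10/3 + 4/17 + ⅓)) = 294*(163 + 199/51) = 294*(8512/51) = 834176/17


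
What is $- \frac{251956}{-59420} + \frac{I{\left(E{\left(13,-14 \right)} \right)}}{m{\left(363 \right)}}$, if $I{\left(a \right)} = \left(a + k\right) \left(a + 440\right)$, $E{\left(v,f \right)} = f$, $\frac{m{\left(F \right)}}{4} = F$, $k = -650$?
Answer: $- \frac{342540391}{1797455} \approx -190.57$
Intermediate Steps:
$m{\left(F \right)} = 4 F$
$I{\left(a \right)} = \left(-650 + a\right) \left(440 + a\right)$ ($I{\left(a \right)} = \left(a - 650\right) \left(a + 440\right) = \left(-650 + a\right) \left(440 + a\right)$)
$- \frac{251956}{-59420} + \frac{I{\left(E{\left(13,-14 \right)} \right)}}{m{\left(363 \right)}} = - \frac{251956}{-59420} + \frac{-286000 + \left(-14\right)^{2} - -2940}{4 \cdot 363} = \left(-251956\right) \left(- \frac{1}{59420}\right) + \frac{-286000 + 196 + 2940}{1452} = \frac{62989}{14855} - \frac{23572}{121} = - \frac{342540391}{1797455}$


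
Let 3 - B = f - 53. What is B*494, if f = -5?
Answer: 30134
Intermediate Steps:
B = 61 (B = 3 - (-5 - 53) = 3 - 1*(-58) = 3 + 58 = 61)
B*494 = 61*494 = 30134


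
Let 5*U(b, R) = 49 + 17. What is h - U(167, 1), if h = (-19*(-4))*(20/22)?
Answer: 3074/55 ≈ 55.891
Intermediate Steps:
U(b, R) = 66/5 (U(b, R) = (49 + 17)/5 = (⅕)*66 = 66/5)
h = 760/11 (h = 76*(20*(1/22)) = 76*(10/11) = 760/11 ≈ 69.091)
h - U(167, 1) = 760/11 - 1*66/5 = 760/11 - 66/5 = 3074/55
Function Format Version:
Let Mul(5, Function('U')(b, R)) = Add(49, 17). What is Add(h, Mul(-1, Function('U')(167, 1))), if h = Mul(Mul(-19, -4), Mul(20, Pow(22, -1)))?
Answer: Rational(3074, 55) ≈ 55.891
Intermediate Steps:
Function('U')(b, R) = Rational(66, 5) (Function('U')(b, R) = Mul(Rational(1, 5), Add(49, 17)) = Mul(Rational(1, 5), 66) = Rational(66, 5))
h = Rational(760, 11) (h = Mul(76, Mul(20, Rational(1, 22))) = Mul(76, Rational(10, 11)) = Rational(760, 11) ≈ 69.091)
Add(h, Mul(-1, Function('U')(167, 1))) = Add(Rational(760, 11), Mul(-1, Rational(66, 5))) = Add(Rational(760, 11), Rational(-66, 5)) = Rational(3074, 55)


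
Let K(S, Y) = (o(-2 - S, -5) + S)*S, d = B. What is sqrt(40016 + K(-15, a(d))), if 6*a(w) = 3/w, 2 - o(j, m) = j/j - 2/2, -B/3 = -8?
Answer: sqrt(40211) ≈ 200.53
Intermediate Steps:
B = 24 (B = -3*(-8) = 24)
d = 24
o(j, m) = 2 (o(j, m) = 2 - (j/j - 2/2) = 2 - (1 - 2*1/2) = 2 - (1 - 1) = 2 - 1*0 = 2 + 0 = 2)
a(w) = 1/(2*w) (a(w) = (3/w)/6 = 1/(2*w))
K(S, Y) = S*(2 + S) (K(S, Y) = (2 + S)*S = S*(2 + S))
sqrt(40016 + K(-15, a(d))) = sqrt(40016 - 15*(2 - 15)) = sqrt(40016 - 15*(-13)) = sqrt(40016 + 195) = sqrt(40211)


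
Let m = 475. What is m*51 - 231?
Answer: 23994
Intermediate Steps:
m*51 - 231 = 475*51 - 231 = 24225 - 231 = 23994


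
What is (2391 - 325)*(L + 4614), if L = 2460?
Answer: 14614884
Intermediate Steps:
(2391 - 325)*(L + 4614) = (2391 - 325)*(2460 + 4614) = 2066*7074 = 14614884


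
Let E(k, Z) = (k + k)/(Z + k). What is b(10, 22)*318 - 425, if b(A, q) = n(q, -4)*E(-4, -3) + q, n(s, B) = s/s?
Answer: 48541/7 ≈ 6934.4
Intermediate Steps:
n(s, B) = 1
E(k, Z) = 2*k/(Z + k) (E(k, Z) = (2*k)/(Z + k) = 2*k/(Z + k))
b(A, q) = 8/7 + q (b(A, q) = 1*(2*(-4)/(-3 - 4)) + q = 1*(2*(-4)/(-7)) + q = 1*(2*(-4)*(-⅐)) + q = 1*(8/7) + q = 8/7 + q)
b(10, 22)*318 - 425 = (8/7 + 22)*318 - 425 = (162/7)*318 - 425 = 51516/7 - 425 = 48541/7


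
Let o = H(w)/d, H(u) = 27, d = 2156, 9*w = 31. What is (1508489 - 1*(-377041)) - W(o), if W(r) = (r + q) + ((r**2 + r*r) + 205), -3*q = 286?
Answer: 13146100726343/6972504 ≈ 1.8854e+6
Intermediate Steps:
w = 31/9 (w = (1/9)*31 = 31/9 ≈ 3.4444)
q = -286/3 (q = -1/3*286 = -286/3 ≈ -95.333)
o = 27/2156 ≈ 0.012523
W(r) = 329/3 + r + 2*r**2 (W(r) = (r - 286/3) + ((r**2 + r*r) + 205) = (-286/3 + r) + ((r**2 + r**2) + 205) = (-286/3 + r) + (2*r**2 + 205) = (-286/3 + r) + (205 + 2*r**2) = 329/3 + r + 2*r**2)
(1508489 - 1*(-377041)) - W(o) = (1508489 - 1*(-377041)) - (329/3 + 27/2156 + 2*(27/2156)**2) = (1508489 + 377041) - (329/3 + 27/2156 + 2*(729/4648336)) = 1885530 - (329/3 + 27/2156 + 729/2324168) = 1885530 - 1*764740777/6972504 = 1885530 - 764740777/6972504 = 13146100726343/6972504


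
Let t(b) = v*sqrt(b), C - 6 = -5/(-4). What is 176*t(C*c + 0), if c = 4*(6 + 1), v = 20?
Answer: 3520*sqrt(203) ≈ 50152.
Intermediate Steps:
c = 28 (c = 4*7 = 28)
C = 29/4 (C = 6 - 5/(-4) = 6 - 5*(-1/4) = 6 + 5/4 = 29/4 ≈ 7.2500)
t(b) = 20*sqrt(b)
176*t(C*c + 0) = 176*(20*sqrt((29/4)*28 + 0)) = 176*(20*sqrt(203 + 0)) = 176*(20*sqrt(203)) = 3520*sqrt(203)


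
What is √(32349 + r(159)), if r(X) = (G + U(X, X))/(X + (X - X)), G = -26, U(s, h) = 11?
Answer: 2*√22717019/53 ≈ 179.86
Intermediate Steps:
r(X) = -15/X (r(X) = (-26 + 11)/(X + (X - X)) = -15/(X + 0) = -15/X)
√(32349 + r(159)) = √(32349 - 15/159) = √(32349 - 15*1/159) = √(32349 - 5/53) = √(1714492/53) = 2*√22717019/53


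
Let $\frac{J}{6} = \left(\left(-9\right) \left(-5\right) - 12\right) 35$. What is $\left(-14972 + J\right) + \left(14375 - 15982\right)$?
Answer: $-9649$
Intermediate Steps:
$J = 6930$ ($J = 6 \left(\left(-9\right) \left(-5\right) - 12\right) 35 = 6 \left(45 - 12\right) 35 = 6 \cdot 33 \cdot 35 = 6 \cdot 1155 = 6930$)
$\left(-14972 + J\right) + \left(14375 - 15982\right) = \left(-14972 + 6930\right) + \left(14375 - 15982\right) = -8042 + \left(14375 - 15982\right) = -8042 - 1607 = -9649$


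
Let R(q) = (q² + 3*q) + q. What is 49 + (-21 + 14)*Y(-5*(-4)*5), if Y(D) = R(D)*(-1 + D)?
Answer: -7207151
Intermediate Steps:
R(q) = q² + 4*q
Y(D) = D*(-1 + D)*(4 + D) (Y(D) = (D*(4 + D))*(-1 + D) = D*(-1 + D)*(4 + D))
49 + (-21 + 14)*Y(-5*(-4)*5) = 49 + (-21 + 14)*((-5*(-4)*5)*(-1 - 5*(-4)*5)*(4 - 5*(-4)*5)) = 49 - 7*20*5*(-1 + 20*5)*(4 + 20*5) = 49 - 700*(-1 + 100)*(4 + 100) = 49 - 700*99*104 = 49 - 7*1029600 = 49 - 7207200 = -7207151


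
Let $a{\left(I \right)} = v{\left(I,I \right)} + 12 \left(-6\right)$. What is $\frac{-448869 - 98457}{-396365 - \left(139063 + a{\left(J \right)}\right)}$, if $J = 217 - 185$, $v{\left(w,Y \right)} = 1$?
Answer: $\frac{547326}{535357} \approx 1.0224$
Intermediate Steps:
$J = 32$
$a{\left(I \right)} = -71$ ($a{\left(I \right)} = 1 + 12 \left(-6\right) = 1 - 72 = -71$)
$\frac{-448869 - 98457}{-396365 - \left(139063 + a{\left(J \right)}\right)} = \frac{-448869 - 98457}{-396365 - 138992} = - \frac{547326}{-396365 + \left(-139063 + 71\right)} = - \frac{547326}{-396365 - 138992} = - \frac{547326}{-535357} = \left(-547326\right) \left(- \frac{1}{535357}\right) = \frac{547326}{535357}$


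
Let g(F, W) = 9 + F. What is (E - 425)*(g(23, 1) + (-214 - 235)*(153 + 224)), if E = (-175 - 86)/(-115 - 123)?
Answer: 17074555249/238 ≈ 7.1742e+7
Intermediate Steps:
E = 261/238 (E = -261/(-238) = -261*(-1/238) = 261/238 ≈ 1.0966)
(E - 425)*(g(23, 1) + (-214 - 235)*(153 + 224)) = (261/238 - 425)*((9 + 23) + (-214 - 235)*(153 + 224)) = -100889*(32 - 449*377)/238 = -100889*(32 - 169273)/238 = -100889/238*(-169241) = 17074555249/238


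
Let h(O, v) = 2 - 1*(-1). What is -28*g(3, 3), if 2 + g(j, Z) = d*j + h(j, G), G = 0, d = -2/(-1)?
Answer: -196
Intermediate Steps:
d = 2 (d = -2*(-1) = 2)
h(O, v) = 3 (h(O, v) = 2 + 1 = 3)
g(j, Z) = 1 + 2*j (g(j, Z) = -2 + (2*j + 3) = -2 + (3 + 2*j) = 1 + 2*j)
-28*g(3, 3) = -28*(1 + 2*3) = -28*(1 + 6) = -28*7 = -196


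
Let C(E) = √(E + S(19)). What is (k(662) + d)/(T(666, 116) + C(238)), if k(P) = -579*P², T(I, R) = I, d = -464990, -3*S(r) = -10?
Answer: -126977028867/332486 + 127104133*√543/332486 ≈ -3.7299e+5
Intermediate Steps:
S(r) = 10/3 (S(r) = -⅓*(-10) = 10/3)
C(E) = √(10/3 + E) (C(E) = √(E + 10/3) = √(10/3 + E))
(k(662) + d)/(T(666, 116) + C(238)) = (-579*662² - 464990)/(666 + √(30 + 9*238)/3) = (-579*438244 - 464990)/(666 + √(30 + 2142)/3) = (-253743276 - 464990)/(666 + √2172/3) = -254208266/(666 + (2*√543)/3) = -254208266/(666 + 2*√543/3)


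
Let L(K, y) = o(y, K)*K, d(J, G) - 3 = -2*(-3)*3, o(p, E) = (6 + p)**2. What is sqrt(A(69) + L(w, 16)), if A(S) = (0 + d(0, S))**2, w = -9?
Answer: 3*I*sqrt(435) ≈ 62.57*I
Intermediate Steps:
d(J, G) = 21 (d(J, G) = 3 - 2*(-3)*3 = 3 + 6*3 = 3 + 18 = 21)
L(K, y) = K*(6 + y)**2 (L(K, y) = (6 + y)**2*K = K*(6 + y)**2)
A(S) = 441 (A(S) = (0 + 21)**2 = 21**2 = 441)
sqrt(A(69) + L(w, 16)) = sqrt(441 - 9*(6 + 16)**2) = sqrt(441 - 9*22**2) = sqrt(441 - 9*484) = sqrt(441 - 4356) = sqrt(-3915) = 3*I*sqrt(435)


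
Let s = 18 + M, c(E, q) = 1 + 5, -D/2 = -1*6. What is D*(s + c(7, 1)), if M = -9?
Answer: 180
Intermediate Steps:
D = 12 (D = -(-2)*6 = -2*(-6) = 12)
c(E, q) = 6
s = 9 (s = 18 - 9 = 9)
D*(s + c(7, 1)) = 12*(9 + 6) = 12*15 = 180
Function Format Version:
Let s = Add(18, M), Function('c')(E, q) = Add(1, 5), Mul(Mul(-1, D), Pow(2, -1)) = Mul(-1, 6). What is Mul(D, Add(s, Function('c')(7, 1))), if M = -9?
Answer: 180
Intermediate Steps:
D = 12 (D = Mul(-2, Mul(-1, 6)) = Mul(-2, -6) = 12)
Function('c')(E, q) = 6
s = 9 (s = Add(18, -9) = 9)
Mul(D, Add(s, Function('c')(7, 1))) = Mul(12, Add(9, 6)) = Mul(12, 15) = 180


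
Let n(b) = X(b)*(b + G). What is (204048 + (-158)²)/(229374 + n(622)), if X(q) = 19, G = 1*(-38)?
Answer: 114506/120235 ≈ 0.95235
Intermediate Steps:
G = -38
n(b) = -722 + 19*b (n(b) = 19*(b - 38) = 19*(-38 + b) = -722 + 19*b)
(204048 + (-158)²)/(229374 + n(622)) = (204048 + (-158)²)/(229374 + (-722 + 19*622)) = (204048 + 24964)/(229374 + (-722 + 11818)) = 229012/(229374 + 11096) = 229012/240470 = 229012*(1/240470) = 114506/120235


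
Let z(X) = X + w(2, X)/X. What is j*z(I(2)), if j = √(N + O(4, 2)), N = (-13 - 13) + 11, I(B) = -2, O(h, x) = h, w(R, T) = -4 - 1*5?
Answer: 5*I*√11/2 ≈ 8.2916*I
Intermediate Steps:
w(R, T) = -9 (w(R, T) = -4 - 5 = -9)
N = -15 (N = -26 + 11 = -15)
z(X) = X - 9/X
j = I*√11 (j = √(-15 + 4) = √(-11) = I*√11 ≈ 3.3166*I)
j*z(I(2)) = (I*√11)*(-2 - 9/(-2)) = (I*√11)*(-2 - 9*(-½)) = (I*√11)*(-2 + 9/2) = (I*√11)*(5/2) = 5*I*√11/2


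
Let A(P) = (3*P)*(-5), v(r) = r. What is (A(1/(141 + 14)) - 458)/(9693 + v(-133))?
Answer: -14201/296360 ≈ -0.047918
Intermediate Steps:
A(P) = -15*P
(A(1/(141 + 14)) - 458)/(9693 + v(-133)) = (-15/(141 + 14) - 458)/(9693 - 133) = (-15/155 - 458)/9560 = (-15*1/155 - 458)*(1/9560) = (-3/31 - 458)*(1/9560) = -14201/31*1/9560 = -14201/296360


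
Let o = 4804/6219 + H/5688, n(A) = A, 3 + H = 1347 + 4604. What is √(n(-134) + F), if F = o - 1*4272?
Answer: I*√472474112366614/327534 ≈ 66.364*I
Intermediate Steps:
H = 5948 (H = -3 + (1347 + 4604) = -3 + 5951 = 5948)
o = 1786549/982602 (o = 4804/6219 + 5948/5688 = 4804*(1/6219) + 5948*(1/5688) = 4804/6219 + 1487/1422 = 1786549/982602 ≈ 1.8182)
F = -4195889195/982602 (F = 1786549/982602 - 1*4272 = 1786549/982602 - 4272 = -4195889195/982602 ≈ -4270.2)
√(n(-134) + F) = √(-134 - 4195889195/982602) = √(-4327557863/982602) = I*√472474112366614/327534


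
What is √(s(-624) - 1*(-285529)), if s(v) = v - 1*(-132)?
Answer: √285037 ≈ 533.89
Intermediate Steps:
s(v) = 132 + v (s(v) = v + 132 = 132 + v)
√(s(-624) - 1*(-285529)) = √((132 - 624) - 1*(-285529)) = √(-492 + 285529) = √285037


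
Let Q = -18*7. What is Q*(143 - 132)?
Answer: -1386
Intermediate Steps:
Q = -126
Q*(143 - 132) = -126*(143 - 132) = -126*11 = -1386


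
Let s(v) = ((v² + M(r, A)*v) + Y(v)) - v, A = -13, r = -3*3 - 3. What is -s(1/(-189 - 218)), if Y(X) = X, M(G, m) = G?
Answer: -4885/165649 ≈ -0.029490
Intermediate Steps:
r = -12 (r = -9 - 3 = -12)
s(v) = v² - 12*v (s(v) = ((v² - 12*v) + v) - v = (v² - 11*v) - v = v² - 12*v)
-s(1/(-189 - 218)) = -(-12 + 1/(-189 - 218))/(-189 - 218) = -(-12 + 1/(-407))/(-407) = -(-1)*(-12 - 1/407)/407 = -(-1)*(-4885)/(407*407) = -1*4885/165649 = -4885/165649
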